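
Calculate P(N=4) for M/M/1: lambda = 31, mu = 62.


rho = 31/62; P(n) = (1-rho)*rho^n = (1-31/62)*(31/62)^4 = 0.0313

0.0313


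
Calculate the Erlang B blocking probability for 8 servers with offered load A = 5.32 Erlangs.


B(N,A) = (A^N/N!) / sum(A^k/k!, k=0..N) with N=8, A=5.32 = 0.0857

0.0857


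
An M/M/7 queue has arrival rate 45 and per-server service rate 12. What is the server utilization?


rho = lambda/(c*mu) = 45/(7*12) = 0.5357

0.5357


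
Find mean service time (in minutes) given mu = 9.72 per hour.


Mean service time = 60/mu = 60/9.72 = 6.17 minutes

6.17 minutes


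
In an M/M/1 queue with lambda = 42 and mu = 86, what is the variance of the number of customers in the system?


rho = 42/86; Var(N) = rho/(1-rho)^2 = 1.87

1.87


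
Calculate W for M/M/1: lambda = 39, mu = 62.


W = 1/(mu - lambda) = 1/(62 - 39) = 0.0435 hours

0.0435 hours


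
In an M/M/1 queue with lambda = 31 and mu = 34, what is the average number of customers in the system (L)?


rho = 31/34; L = rho/(1-rho) = 10.33

10.33


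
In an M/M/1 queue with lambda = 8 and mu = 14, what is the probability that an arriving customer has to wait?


P(wait) = rho = lambda/mu = 8/14 = 0.5714

0.5714


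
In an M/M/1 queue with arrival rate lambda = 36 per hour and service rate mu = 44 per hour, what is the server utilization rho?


rho = lambda/mu = 36/44 = 0.8182

0.8182


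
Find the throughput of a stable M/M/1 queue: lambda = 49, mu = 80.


For a stable queue (lambda < mu), throughput = lambda = 49 per hour

49 per hour


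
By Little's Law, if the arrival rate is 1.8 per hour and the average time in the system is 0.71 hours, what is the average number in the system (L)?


L = lambda * W = 1.8 * 0.71 = 1.28

1.28


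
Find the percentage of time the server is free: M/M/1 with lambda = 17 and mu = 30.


Idle fraction = (1 - rho) * 100 = (1 - 17/30) * 100 = 43.3%

43.3%


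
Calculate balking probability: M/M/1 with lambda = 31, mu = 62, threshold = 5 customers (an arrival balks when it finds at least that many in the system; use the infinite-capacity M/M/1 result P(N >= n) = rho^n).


P(N >= 5) = rho^5 = (31/62)^5 = 0.0313

0.0313


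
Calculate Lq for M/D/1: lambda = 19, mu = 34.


M/D/1: Lq = rho^2 / (2*(1-rho)) where rho = 19/34; Lq = 0.35

0.35


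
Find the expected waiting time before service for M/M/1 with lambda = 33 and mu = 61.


rho = 33/61; Wq = rho/(mu - lambda) = 0.0193 hours

0.0193 hours


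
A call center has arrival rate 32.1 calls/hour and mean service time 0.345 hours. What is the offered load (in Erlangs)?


Offered load a = lambda * E[S] = 32.1 * 0.345 = 11.07 Erlangs

11.07 Erlangs


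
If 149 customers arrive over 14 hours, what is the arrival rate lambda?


lambda = total arrivals / time = 149 / 14 = 10.64 per hour

10.64 per hour


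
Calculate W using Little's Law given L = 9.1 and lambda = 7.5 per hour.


W = L / lambda = 9.1 / 7.5 = 1.2133 hours

1.2133 hours


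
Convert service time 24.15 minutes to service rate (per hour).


mu = 60 / avg_service_time = 60 / 24.15 = 2.48 per hour

2.48 per hour


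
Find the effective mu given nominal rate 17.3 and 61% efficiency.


Effective rate = mu * efficiency = 17.3 * 0.61 = 10.55 per hour

10.55 per hour


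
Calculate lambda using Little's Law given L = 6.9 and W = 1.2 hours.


lambda = L / W = 6.9 / 1.2 = 5.75 per hour

5.75 per hour


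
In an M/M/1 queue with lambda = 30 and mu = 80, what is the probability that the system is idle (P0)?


P0 = 1 - rho = 1 - 30/80 = 0.625

0.625


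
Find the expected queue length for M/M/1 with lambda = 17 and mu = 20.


rho = 17/20; Lq = rho^2/(1-rho) = 4.82

4.82


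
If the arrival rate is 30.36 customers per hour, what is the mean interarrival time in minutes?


Mean interarrival time = 60/lambda = 60/30.36 = 1.98 minutes

1.98 minutes


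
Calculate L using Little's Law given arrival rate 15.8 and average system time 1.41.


L = lambda * W = 15.8 * 1.41 = 22.28

22.28


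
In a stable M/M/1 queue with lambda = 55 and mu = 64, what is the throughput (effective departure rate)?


For a stable queue (lambda < mu), throughput = lambda = 55 per hour

55 per hour


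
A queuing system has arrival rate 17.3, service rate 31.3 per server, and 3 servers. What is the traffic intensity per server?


rho = lambda / (c * mu) = 17.3 / (3 * 31.3) = 0.1842

0.1842


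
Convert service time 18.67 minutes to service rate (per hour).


mu = 60 / avg_service_time = 60 / 18.67 = 3.21 per hour

3.21 per hour


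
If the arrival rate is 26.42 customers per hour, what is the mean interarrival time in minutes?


Mean interarrival time = 60/lambda = 60/26.42 = 2.27 minutes

2.27 minutes


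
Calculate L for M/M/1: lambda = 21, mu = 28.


rho = 21/28; L = rho/(1-rho) = 3.0

3.0


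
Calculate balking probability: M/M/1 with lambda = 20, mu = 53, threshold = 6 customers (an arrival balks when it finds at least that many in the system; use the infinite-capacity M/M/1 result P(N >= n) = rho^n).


P(N >= 6) = rho^6 = (20/53)^6 = 0.0029

0.0029


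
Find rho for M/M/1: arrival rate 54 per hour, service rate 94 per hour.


rho = lambda/mu = 54/94 = 0.5745

0.5745


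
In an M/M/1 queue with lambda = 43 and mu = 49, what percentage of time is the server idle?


Idle fraction = (1 - rho) * 100 = (1 - 43/49) * 100 = 12.2%

12.2%


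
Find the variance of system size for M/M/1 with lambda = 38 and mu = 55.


rho = 38/55; Var(N) = rho/(1-rho)^2 = 7.23

7.23


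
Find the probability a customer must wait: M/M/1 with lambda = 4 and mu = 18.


P(wait) = rho = lambda/mu = 4/18 = 0.2222

0.2222


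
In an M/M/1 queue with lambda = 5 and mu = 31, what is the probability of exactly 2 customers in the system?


rho = 5/31; P(n) = (1-rho)*rho^n = (1-5/31)*(5/31)^2 = 0.0218

0.0218


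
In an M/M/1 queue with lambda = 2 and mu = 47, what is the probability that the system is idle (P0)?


P0 = 1 - rho = 1 - 2/47 = 0.9574

0.9574


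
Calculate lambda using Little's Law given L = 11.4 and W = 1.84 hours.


lambda = L / W = 11.4 / 1.84 = 6.2 per hour

6.2 per hour


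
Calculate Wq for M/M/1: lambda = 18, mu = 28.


rho = 18/28; Wq = rho/(mu - lambda) = 0.0643 hours

0.0643 hours


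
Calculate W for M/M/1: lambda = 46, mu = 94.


W = 1/(mu - lambda) = 1/(94 - 46) = 0.0208 hours

0.0208 hours


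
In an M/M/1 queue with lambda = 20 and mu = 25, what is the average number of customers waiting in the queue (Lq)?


rho = 20/25; Lq = rho^2/(1-rho) = 3.2

3.2


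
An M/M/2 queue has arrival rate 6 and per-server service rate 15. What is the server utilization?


rho = lambda/(c*mu) = 6/(2*15) = 0.2

0.2


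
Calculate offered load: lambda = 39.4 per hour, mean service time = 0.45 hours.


Offered load a = lambda * E[S] = 39.4 * 0.45 = 17.73 Erlangs

17.73 Erlangs


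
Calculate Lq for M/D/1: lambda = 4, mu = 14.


M/D/1: Lq = rho^2 / (2*(1-rho)) where rho = 4/14; Lq = 0.06

0.06


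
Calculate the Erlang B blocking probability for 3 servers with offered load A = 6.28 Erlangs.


B(N,A) = (A^N/N!) / sum(A^k/k!, k=0..N) with N=3, A=6.28 = 0.6046

0.6046


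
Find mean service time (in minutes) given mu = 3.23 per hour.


Mean service time = 60/mu = 60/3.23 = 18.58 minutes

18.58 minutes


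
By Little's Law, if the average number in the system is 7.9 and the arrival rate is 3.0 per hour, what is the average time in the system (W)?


W = L / lambda = 7.9 / 3.0 = 2.6333 hours

2.6333 hours


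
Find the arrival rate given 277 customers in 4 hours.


lambda = total arrivals / time = 277 / 4 = 69.25 per hour

69.25 per hour


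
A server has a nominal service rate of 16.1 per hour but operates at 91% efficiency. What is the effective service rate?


Effective rate = mu * efficiency = 16.1 * 0.91 = 14.65 per hour

14.65 per hour


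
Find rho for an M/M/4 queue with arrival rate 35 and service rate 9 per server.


rho = lambda/(c*mu) = 35/(4*9) = 0.9722

0.9722


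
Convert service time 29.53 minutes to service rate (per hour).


mu = 60 / avg_service_time = 60 / 29.53 = 2.03 per hour

2.03 per hour


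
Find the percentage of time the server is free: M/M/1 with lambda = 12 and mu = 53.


Idle fraction = (1 - rho) * 100 = (1 - 12/53) * 100 = 77.4%

77.4%


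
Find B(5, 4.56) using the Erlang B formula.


B(N,A) = (A^N/N!) / sum(A^k/k!, k=0..N) with N=5, A=4.56 = 0.2482

0.2482


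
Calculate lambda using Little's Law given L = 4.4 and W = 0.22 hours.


lambda = L / W = 4.4 / 0.22 = 20.0 per hour

20.0 per hour


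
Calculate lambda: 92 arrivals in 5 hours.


lambda = total arrivals / time = 92 / 5 = 18.4 per hour

18.4 per hour


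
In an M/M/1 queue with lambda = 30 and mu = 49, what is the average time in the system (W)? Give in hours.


W = 1/(mu - lambda) = 1/(49 - 30) = 0.0526 hours

0.0526 hours


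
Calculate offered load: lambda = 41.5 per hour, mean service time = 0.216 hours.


Offered load a = lambda * E[S] = 41.5 * 0.216 = 8.96 Erlangs

8.96 Erlangs


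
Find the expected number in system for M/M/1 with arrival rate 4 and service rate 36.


rho = 4/36; L = rho/(1-rho) = 0.13

0.13


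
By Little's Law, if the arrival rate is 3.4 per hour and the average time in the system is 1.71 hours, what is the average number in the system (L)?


L = lambda * W = 3.4 * 1.71 = 5.81

5.81


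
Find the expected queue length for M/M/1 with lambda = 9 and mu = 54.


rho = 9/54; Lq = rho^2/(1-rho) = 0.03

0.03


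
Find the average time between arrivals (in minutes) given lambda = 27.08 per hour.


Mean interarrival time = 60/lambda = 60/27.08 = 2.22 minutes

2.22 minutes


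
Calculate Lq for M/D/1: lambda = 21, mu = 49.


M/D/1: Lq = rho^2 / (2*(1-rho)) where rho = 21/49; Lq = 0.16

0.16


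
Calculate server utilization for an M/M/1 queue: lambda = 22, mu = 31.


rho = lambda/mu = 22/31 = 0.7097

0.7097


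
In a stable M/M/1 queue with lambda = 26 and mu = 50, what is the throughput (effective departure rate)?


For a stable queue (lambda < mu), throughput = lambda = 26 per hour

26 per hour


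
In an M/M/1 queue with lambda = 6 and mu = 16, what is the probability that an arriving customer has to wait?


P(wait) = rho = lambda/mu = 6/16 = 0.375

0.375


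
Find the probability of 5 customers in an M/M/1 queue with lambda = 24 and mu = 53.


rho = 24/53; P(n) = (1-rho)*rho^n = (1-24/53)*(24/53)^5 = 0.0104

0.0104


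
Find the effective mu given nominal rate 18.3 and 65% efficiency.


Effective rate = mu * efficiency = 18.3 * 0.65 = 11.9 per hour

11.9 per hour


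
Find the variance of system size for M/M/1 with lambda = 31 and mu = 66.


rho = 31/66; Var(N) = rho/(1-rho)^2 = 1.67

1.67


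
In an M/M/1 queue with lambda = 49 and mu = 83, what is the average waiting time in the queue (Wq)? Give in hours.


rho = 49/83; Wq = rho/(mu - lambda) = 0.0174 hours

0.0174 hours


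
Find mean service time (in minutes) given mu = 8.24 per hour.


Mean service time = 60/mu = 60/8.24 = 7.28 minutes

7.28 minutes


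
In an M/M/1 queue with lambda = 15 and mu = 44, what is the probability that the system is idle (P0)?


P0 = 1 - rho = 1 - 15/44 = 0.6591

0.6591


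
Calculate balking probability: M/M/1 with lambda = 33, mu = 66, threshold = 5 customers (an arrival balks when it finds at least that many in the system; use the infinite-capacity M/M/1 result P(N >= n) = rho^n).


P(N >= 5) = rho^5 = (33/66)^5 = 0.0313

0.0313


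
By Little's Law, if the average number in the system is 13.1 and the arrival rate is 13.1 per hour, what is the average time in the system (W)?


W = L / lambda = 13.1 / 13.1 = 1.0 hours

1.0 hours


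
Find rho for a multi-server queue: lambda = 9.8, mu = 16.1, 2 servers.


rho = lambda / (c * mu) = 9.8 / (2 * 16.1) = 0.3043

0.3043


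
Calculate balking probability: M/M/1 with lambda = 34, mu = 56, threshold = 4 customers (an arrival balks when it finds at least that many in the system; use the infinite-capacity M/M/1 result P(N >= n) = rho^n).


P(N >= 4) = rho^4 = (34/56)^4 = 0.1359

0.1359


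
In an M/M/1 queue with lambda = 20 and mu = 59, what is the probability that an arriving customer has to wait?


P(wait) = rho = lambda/mu = 20/59 = 0.339

0.339


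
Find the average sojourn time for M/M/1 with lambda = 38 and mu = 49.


W = 1/(mu - lambda) = 1/(49 - 38) = 0.0909 hours

0.0909 hours


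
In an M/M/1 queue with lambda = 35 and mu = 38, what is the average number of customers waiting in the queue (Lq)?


rho = 35/38; Lq = rho^2/(1-rho) = 10.75

10.75


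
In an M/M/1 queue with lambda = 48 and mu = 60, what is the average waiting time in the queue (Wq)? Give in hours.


rho = 48/60; Wq = rho/(mu - lambda) = 0.0667 hours

0.0667 hours


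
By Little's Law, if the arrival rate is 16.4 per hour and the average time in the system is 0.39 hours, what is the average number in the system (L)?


L = lambda * W = 16.4 * 0.39 = 6.4

6.4


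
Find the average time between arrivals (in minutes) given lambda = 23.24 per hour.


Mean interarrival time = 60/lambda = 60/23.24 = 2.58 minutes

2.58 minutes


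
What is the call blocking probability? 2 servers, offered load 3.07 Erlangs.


B(N,A) = (A^N/N!) / sum(A^k/k!, k=0..N) with N=2, A=3.07 = 0.5366

0.5366


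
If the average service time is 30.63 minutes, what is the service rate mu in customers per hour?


mu = 60 / avg_service_time = 60 / 30.63 = 1.96 per hour

1.96 per hour


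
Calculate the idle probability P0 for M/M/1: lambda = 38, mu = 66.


P0 = 1 - rho = 1 - 38/66 = 0.4242

0.4242


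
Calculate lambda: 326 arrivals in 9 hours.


lambda = total arrivals / time = 326 / 9 = 36.22 per hour

36.22 per hour


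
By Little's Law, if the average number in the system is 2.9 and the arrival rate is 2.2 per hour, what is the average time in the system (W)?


W = L / lambda = 2.9 / 2.2 = 1.3182 hours

1.3182 hours


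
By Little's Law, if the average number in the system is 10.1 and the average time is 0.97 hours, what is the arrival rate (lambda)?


lambda = L / W = 10.1 / 0.97 = 10.41 per hour

10.41 per hour


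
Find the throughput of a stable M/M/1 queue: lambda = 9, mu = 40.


For a stable queue (lambda < mu), throughput = lambda = 9 per hour

9 per hour


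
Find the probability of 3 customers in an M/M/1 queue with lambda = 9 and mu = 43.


rho = 9/43; P(n) = (1-rho)*rho^n = (1-9/43)*(9/43)^3 = 0.0072

0.0072


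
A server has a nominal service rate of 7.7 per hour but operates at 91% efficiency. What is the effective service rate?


Effective rate = mu * efficiency = 7.7 * 0.91 = 7.01 per hour

7.01 per hour


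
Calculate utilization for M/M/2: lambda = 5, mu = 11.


rho = lambda/(c*mu) = 5/(2*11) = 0.2273

0.2273


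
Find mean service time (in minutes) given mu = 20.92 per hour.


Mean service time = 60/mu = 60/20.92 = 2.87 minutes

2.87 minutes


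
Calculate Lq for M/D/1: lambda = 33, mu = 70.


M/D/1: Lq = rho^2 / (2*(1-rho)) where rho = 33/70; Lq = 0.21

0.21


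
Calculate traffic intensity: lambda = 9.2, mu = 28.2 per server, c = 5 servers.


rho = lambda / (c * mu) = 9.2 / (5 * 28.2) = 0.0652

0.0652


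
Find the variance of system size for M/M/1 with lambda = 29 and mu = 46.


rho = 29/46; Var(N) = rho/(1-rho)^2 = 4.62

4.62


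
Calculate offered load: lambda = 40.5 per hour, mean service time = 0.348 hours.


Offered load a = lambda * E[S] = 40.5 * 0.348 = 14.09 Erlangs

14.09 Erlangs


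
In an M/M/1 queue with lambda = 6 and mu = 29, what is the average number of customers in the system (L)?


rho = 6/29; L = rho/(1-rho) = 0.26

0.26


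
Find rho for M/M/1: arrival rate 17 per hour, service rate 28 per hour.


rho = lambda/mu = 17/28 = 0.6071

0.6071


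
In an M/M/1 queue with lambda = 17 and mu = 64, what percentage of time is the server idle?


Idle fraction = (1 - rho) * 100 = (1 - 17/64) * 100 = 73.4%

73.4%


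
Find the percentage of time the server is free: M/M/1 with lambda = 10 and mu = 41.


Idle fraction = (1 - rho) * 100 = (1 - 10/41) * 100 = 75.6%

75.6%


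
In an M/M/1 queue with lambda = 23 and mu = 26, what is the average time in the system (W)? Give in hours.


W = 1/(mu - lambda) = 1/(26 - 23) = 0.3333 hours

0.3333 hours


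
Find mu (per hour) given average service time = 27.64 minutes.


mu = 60 / avg_service_time = 60 / 27.64 = 2.17 per hour

2.17 per hour


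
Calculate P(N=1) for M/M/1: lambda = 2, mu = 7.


rho = 2/7; P(n) = (1-rho)*rho^n = (1-2/7)*(2/7)^1 = 0.2041

0.2041


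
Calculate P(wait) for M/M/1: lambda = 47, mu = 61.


P(wait) = rho = lambda/mu = 47/61 = 0.7705

0.7705


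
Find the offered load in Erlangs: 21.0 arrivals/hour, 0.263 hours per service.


Offered load a = lambda * E[S] = 21.0 * 0.263 = 5.52 Erlangs

5.52 Erlangs


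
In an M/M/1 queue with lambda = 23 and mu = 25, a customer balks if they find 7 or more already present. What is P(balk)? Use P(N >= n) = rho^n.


P(N >= 7) = rho^7 = (23/25)^7 = 0.5578

0.5578


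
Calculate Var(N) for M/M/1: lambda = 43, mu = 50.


rho = 43/50; Var(N) = rho/(1-rho)^2 = 43.88

43.88


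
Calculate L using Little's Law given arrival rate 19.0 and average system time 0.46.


L = lambda * W = 19.0 * 0.46 = 8.74

8.74


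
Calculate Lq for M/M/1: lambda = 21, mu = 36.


rho = 21/36; Lq = rho^2/(1-rho) = 0.82

0.82


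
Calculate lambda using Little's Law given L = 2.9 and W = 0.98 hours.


lambda = L / W = 2.9 / 0.98 = 2.96 per hour

2.96 per hour


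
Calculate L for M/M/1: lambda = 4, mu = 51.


rho = 4/51; L = rho/(1-rho) = 0.09

0.09


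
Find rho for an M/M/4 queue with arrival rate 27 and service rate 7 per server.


rho = lambda/(c*mu) = 27/(4*7) = 0.9643

0.9643


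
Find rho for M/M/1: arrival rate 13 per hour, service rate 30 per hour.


rho = lambda/mu = 13/30 = 0.4333

0.4333


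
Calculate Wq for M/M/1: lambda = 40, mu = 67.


rho = 40/67; Wq = rho/(mu - lambda) = 0.0221 hours

0.0221 hours


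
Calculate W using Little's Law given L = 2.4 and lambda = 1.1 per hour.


W = L / lambda = 2.4 / 1.1 = 2.1818 hours

2.1818 hours


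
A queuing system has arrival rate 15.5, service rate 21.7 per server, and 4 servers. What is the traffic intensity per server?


rho = lambda / (c * mu) = 15.5 / (4 * 21.7) = 0.1786

0.1786


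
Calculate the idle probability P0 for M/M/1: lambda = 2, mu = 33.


P0 = 1 - rho = 1 - 2/33 = 0.9394

0.9394


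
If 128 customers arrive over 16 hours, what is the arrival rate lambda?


lambda = total arrivals / time = 128 / 16 = 8.0 per hour

8.0 per hour


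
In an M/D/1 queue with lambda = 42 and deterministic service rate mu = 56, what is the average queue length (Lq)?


M/D/1: Lq = rho^2 / (2*(1-rho)) where rho = 42/56; Lq = 1.13

1.13


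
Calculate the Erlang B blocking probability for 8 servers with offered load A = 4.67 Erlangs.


B(N,A) = (A^N/N!) / sum(A^k/k!, k=0..N) with N=8, A=4.67 = 0.0553

0.0553


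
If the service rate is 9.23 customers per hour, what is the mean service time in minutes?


Mean service time = 60/mu = 60/9.23 = 6.5 minutes

6.5 minutes


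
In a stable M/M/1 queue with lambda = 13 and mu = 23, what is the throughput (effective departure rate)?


For a stable queue (lambda < mu), throughput = lambda = 13 per hour

13 per hour


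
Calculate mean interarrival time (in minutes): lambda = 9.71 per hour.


Mean interarrival time = 60/lambda = 60/9.71 = 6.18 minutes

6.18 minutes


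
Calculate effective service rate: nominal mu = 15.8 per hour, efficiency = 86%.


Effective rate = mu * efficiency = 15.8 * 0.86 = 13.59 per hour

13.59 per hour


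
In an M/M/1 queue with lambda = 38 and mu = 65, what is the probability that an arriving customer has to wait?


P(wait) = rho = lambda/mu = 38/65 = 0.5846

0.5846


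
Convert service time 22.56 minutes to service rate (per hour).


mu = 60 / avg_service_time = 60 / 22.56 = 2.66 per hour

2.66 per hour


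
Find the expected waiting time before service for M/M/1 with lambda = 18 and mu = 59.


rho = 18/59; Wq = rho/(mu - lambda) = 0.0074 hours

0.0074 hours


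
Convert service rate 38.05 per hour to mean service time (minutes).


Mean service time = 60/mu = 60/38.05 = 1.58 minutes

1.58 minutes


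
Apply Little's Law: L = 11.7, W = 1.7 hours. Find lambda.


lambda = L / W = 11.7 / 1.7 = 6.88 per hour

6.88 per hour


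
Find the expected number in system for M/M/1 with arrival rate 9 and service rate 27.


rho = 9/27; L = rho/(1-rho) = 0.5

0.5


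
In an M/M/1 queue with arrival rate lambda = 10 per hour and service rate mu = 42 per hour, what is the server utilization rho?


rho = lambda/mu = 10/42 = 0.2381

0.2381


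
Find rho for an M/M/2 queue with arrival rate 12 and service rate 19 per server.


rho = lambda/(c*mu) = 12/(2*19) = 0.3158

0.3158


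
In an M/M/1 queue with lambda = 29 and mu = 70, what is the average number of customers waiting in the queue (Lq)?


rho = 29/70; Lq = rho^2/(1-rho) = 0.29

0.29


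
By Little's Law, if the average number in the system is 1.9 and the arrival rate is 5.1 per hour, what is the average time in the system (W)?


W = L / lambda = 1.9 / 5.1 = 0.3725 hours

0.3725 hours


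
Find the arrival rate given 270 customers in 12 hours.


lambda = total arrivals / time = 270 / 12 = 22.5 per hour

22.5 per hour


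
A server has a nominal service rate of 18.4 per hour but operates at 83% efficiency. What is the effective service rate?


Effective rate = mu * efficiency = 18.4 * 0.83 = 15.27 per hour

15.27 per hour


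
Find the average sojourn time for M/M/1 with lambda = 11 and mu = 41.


W = 1/(mu - lambda) = 1/(41 - 11) = 0.0333 hours

0.0333 hours


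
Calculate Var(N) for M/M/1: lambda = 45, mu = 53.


rho = 45/53; Var(N) = rho/(1-rho)^2 = 37.27

37.27


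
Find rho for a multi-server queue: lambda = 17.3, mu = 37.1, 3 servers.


rho = lambda / (c * mu) = 17.3 / (3 * 37.1) = 0.1554

0.1554


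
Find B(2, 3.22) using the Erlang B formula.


B(N,A) = (A^N/N!) / sum(A^k/k!, k=0..N) with N=2, A=3.22 = 0.5513

0.5513


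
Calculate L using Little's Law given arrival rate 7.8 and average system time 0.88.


L = lambda * W = 7.8 * 0.88 = 6.86

6.86


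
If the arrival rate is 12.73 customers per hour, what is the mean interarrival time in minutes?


Mean interarrival time = 60/lambda = 60/12.73 = 4.71 minutes

4.71 minutes


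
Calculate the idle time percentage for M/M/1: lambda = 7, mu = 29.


Idle fraction = (1 - rho) * 100 = (1 - 7/29) * 100 = 75.9%

75.9%


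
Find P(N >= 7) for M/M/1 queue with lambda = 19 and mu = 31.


P(N >= 7) = rho^7 = (19/31)^7 = 0.0325

0.0325


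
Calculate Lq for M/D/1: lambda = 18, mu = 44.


M/D/1: Lq = rho^2 / (2*(1-rho)) where rho = 18/44; Lq = 0.14

0.14


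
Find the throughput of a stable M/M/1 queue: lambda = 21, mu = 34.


For a stable queue (lambda < mu), throughput = lambda = 21 per hour

21 per hour


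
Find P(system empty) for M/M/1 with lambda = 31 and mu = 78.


P0 = 1 - rho = 1 - 31/78 = 0.6026

0.6026


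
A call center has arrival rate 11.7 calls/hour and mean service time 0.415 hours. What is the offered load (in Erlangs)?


Offered load a = lambda * E[S] = 11.7 * 0.415 = 4.86 Erlangs

4.86 Erlangs


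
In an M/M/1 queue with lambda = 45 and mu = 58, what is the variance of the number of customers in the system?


rho = 45/58; Var(N) = rho/(1-rho)^2 = 15.44

15.44


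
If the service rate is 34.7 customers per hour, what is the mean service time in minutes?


Mean service time = 60/mu = 60/34.7 = 1.73 minutes

1.73 minutes


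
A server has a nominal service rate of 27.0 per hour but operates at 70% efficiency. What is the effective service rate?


Effective rate = mu * efficiency = 27.0 * 0.7 = 18.9 per hour

18.9 per hour


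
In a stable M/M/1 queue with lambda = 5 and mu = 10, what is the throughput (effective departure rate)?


For a stable queue (lambda < mu), throughput = lambda = 5 per hour

5 per hour


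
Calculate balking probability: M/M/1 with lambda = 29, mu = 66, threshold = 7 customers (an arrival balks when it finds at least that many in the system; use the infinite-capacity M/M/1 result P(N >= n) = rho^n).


P(N >= 7) = rho^7 = (29/66)^7 = 0.0032

0.0032


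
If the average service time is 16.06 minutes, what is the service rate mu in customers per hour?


mu = 60 / avg_service_time = 60 / 16.06 = 3.74 per hour

3.74 per hour


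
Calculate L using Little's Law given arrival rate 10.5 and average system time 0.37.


L = lambda * W = 10.5 * 0.37 = 3.89

3.89


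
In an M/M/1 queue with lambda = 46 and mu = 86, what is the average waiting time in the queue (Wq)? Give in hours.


rho = 46/86; Wq = rho/(mu - lambda) = 0.0134 hours

0.0134 hours


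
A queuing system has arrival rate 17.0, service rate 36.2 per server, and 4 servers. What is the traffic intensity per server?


rho = lambda / (c * mu) = 17.0 / (4 * 36.2) = 0.1174

0.1174


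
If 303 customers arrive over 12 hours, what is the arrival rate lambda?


lambda = total arrivals / time = 303 / 12 = 25.25 per hour

25.25 per hour


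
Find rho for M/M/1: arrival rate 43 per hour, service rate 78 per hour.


rho = lambda/mu = 43/78 = 0.5513

0.5513


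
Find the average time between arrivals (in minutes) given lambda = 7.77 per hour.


Mean interarrival time = 60/lambda = 60/7.77 = 7.72 minutes

7.72 minutes


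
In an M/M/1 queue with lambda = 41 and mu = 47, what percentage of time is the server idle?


Idle fraction = (1 - rho) * 100 = (1 - 41/47) * 100 = 12.8%

12.8%


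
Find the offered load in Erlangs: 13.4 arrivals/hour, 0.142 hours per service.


Offered load a = lambda * E[S] = 13.4 * 0.142 = 1.9 Erlangs

1.9 Erlangs


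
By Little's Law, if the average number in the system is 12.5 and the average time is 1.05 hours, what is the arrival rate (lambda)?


lambda = L / W = 12.5 / 1.05 = 11.9 per hour

11.9 per hour


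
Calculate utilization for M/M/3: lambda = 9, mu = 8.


rho = lambda/(c*mu) = 9/(3*8) = 0.375

0.375


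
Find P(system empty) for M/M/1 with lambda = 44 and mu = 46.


P0 = 1 - rho = 1 - 44/46 = 0.0435

0.0435


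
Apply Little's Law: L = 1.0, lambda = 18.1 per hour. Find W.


W = L / lambda = 1.0 / 18.1 = 0.0552 hours

0.0552 hours


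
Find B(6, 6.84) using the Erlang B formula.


B(N,A) = (A^N/N!) / sum(A^k/k!, k=0..N) with N=6, A=6.84 = 0.3212

0.3212


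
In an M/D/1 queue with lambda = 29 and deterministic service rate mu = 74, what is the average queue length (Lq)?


M/D/1: Lq = rho^2 / (2*(1-rho)) where rho = 29/74; Lq = 0.13

0.13


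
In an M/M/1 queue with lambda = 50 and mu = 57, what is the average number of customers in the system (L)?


rho = 50/57; L = rho/(1-rho) = 7.14

7.14


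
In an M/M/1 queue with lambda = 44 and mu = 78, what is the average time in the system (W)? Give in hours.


W = 1/(mu - lambda) = 1/(78 - 44) = 0.0294 hours

0.0294 hours


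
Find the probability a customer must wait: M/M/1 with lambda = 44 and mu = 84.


P(wait) = rho = lambda/mu = 44/84 = 0.5238

0.5238


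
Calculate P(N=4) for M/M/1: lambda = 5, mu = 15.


rho = 5/15; P(n) = (1-rho)*rho^n = (1-5/15)*(5/15)^4 = 0.0082

0.0082


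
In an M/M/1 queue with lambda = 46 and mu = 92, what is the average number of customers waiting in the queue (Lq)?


rho = 46/92; Lq = rho^2/(1-rho) = 0.5

0.5


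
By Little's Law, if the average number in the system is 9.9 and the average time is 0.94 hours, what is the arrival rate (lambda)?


lambda = L / W = 9.9 / 0.94 = 10.53 per hour

10.53 per hour


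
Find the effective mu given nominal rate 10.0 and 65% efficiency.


Effective rate = mu * efficiency = 10.0 * 0.65 = 6.5 per hour

6.5 per hour


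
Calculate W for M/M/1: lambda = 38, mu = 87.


W = 1/(mu - lambda) = 1/(87 - 38) = 0.0204 hours

0.0204 hours


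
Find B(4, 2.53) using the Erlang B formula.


B(N,A) = (A^N/N!) / sum(A^k/k!, k=0..N) with N=4, A=2.53 = 0.1533

0.1533


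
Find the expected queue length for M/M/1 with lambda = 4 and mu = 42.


rho = 4/42; Lq = rho^2/(1-rho) = 0.01

0.01


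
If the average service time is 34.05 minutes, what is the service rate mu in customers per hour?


mu = 60 / avg_service_time = 60 / 34.05 = 1.76 per hour

1.76 per hour


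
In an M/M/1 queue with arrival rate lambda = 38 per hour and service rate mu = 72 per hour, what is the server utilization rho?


rho = lambda/mu = 38/72 = 0.5278

0.5278


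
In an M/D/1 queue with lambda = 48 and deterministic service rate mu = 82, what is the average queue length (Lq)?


M/D/1: Lq = rho^2 / (2*(1-rho)) where rho = 48/82; Lq = 0.41

0.41


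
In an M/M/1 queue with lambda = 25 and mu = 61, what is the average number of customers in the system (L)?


rho = 25/61; L = rho/(1-rho) = 0.69

0.69


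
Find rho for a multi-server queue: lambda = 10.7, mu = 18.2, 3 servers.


rho = lambda / (c * mu) = 10.7 / (3 * 18.2) = 0.196

0.196


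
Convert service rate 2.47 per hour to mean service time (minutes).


Mean service time = 60/mu = 60/2.47 = 24.29 minutes

24.29 minutes


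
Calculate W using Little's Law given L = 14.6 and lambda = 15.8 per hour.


W = L / lambda = 14.6 / 15.8 = 0.9241 hours

0.9241 hours


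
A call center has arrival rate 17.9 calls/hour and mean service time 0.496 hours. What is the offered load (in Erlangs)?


Offered load a = lambda * E[S] = 17.9 * 0.496 = 8.88 Erlangs

8.88 Erlangs


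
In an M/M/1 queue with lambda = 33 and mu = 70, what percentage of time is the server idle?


Idle fraction = (1 - rho) * 100 = (1 - 33/70) * 100 = 52.9%

52.9%


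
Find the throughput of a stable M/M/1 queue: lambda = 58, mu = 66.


For a stable queue (lambda < mu), throughput = lambda = 58 per hour

58 per hour


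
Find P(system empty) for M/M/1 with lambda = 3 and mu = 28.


P0 = 1 - rho = 1 - 3/28 = 0.8929

0.8929


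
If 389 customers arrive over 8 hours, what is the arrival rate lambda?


lambda = total arrivals / time = 389 / 8 = 48.63 per hour

48.63 per hour


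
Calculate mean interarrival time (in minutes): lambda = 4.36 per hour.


Mean interarrival time = 60/lambda = 60/4.36 = 13.76 minutes

13.76 minutes


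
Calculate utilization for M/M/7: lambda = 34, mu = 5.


rho = lambda/(c*mu) = 34/(7*5) = 0.9714

0.9714


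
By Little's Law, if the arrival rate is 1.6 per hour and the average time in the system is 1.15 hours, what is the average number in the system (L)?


L = lambda * W = 1.6 * 1.15 = 1.84

1.84


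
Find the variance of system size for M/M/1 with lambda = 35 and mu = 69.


rho = 35/69; Var(N) = rho/(1-rho)^2 = 2.09

2.09


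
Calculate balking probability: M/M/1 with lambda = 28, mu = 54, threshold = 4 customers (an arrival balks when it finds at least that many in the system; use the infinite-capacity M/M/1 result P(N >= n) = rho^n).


P(N >= 4) = rho^4 = (28/54)^4 = 0.0723

0.0723


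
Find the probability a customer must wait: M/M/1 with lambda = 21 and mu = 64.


P(wait) = rho = lambda/mu = 21/64 = 0.3281

0.3281


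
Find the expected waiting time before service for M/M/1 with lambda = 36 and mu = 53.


rho = 36/53; Wq = rho/(mu - lambda) = 0.04 hours

0.04 hours


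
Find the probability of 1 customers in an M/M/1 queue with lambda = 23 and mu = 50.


rho = 23/50; P(n) = (1-rho)*rho^n = (1-23/50)*(23/50)^1 = 0.2484

0.2484


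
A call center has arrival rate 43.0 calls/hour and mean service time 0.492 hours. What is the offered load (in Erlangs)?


Offered load a = lambda * E[S] = 43.0 * 0.492 = 21.16 Erlangs

21.16 Erlangs


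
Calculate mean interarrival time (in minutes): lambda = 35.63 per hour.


Mean interarrival time = 60/lambda = 60/35.63 = 1.68 minutes

1.68 minutes


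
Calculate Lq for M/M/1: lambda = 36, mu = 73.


rho = 36/73; Lq = rho^2/(1-rho) = 0.48

0.48


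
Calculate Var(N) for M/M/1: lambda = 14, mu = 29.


rho = 14/29; Var(N) = rho/(1-rho)^2 = 1.8

1.8


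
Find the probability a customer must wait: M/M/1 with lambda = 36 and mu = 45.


P(wait) = rho = lambda/mu = 36/45 = 0.8

0.8


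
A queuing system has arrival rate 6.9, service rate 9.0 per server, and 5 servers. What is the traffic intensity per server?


rho = lambda / (c * mu) = 6.9 / (5 * 9.0) = 0.1533

0.1533


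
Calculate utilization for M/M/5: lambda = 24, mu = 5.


rho = lambda/(c*mu) = 24/(5*5) = 0.96

0.96


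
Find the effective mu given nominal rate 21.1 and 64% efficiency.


Effective rate = mu * efficiency = 21.1 * 0.64 = 13.5 per hour

13.5 per hour


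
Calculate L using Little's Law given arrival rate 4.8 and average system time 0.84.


L = lambda * W = 4.8 * 0.84 = 4.03

4.03


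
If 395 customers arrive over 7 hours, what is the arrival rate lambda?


lambda = total arrivals / time = 395 / 7 = 56.43 per hour

56.43 per hour


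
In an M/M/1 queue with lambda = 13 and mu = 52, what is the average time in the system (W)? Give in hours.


W = 1/(mu - lambda) = 1/(52 - 13) = 0.0256 hours

0.0256 hours


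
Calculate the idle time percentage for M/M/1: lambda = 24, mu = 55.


Idle fraction = (1 - rho) * 100 = (1 - 24/55) * 100 = 56.4%

56.4%


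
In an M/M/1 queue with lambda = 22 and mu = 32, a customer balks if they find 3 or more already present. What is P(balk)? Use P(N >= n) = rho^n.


P(N >= 3) = rho^3 = (22/32)^3 = 0.325

0.325


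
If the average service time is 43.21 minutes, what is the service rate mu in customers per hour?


mu = 60 / avg_service_time = 60 / 43.21 = 1.39 per hour

1.39 per hour


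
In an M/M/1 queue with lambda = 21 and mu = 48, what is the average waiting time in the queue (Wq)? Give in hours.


rho = 21/48; Wq = rho/(mu - lambda) = 0.0162 hours

0.0162 hours


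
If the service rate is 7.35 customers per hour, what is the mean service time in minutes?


Mean service time = 60/mu = 60/7.35 = 8.16 minutes

8.16 minutes


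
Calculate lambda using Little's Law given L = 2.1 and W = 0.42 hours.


lambda = L / W = 2.1 / 0.42 = 5.0 per hour

5.0 per hour


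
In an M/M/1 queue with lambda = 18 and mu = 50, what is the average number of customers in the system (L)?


rho = 18/50; L = rho/(1-rho) = 0.56

0.56


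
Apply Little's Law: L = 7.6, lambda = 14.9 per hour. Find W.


W = L / lambda = 7.6 / 14.9 = 0.5101 hours

0.5101 hours


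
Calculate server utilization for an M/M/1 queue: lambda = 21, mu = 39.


rho = lambda/mu = 21/39 = 0.5385

0.5385


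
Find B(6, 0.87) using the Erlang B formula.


B(N,A) = (A^N/N!) / sum(A^k/k!, k=0..N) with N=6, A=0.87 = 0.0003

0.0003


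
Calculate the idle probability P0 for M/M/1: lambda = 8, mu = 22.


P0 = 1 - rho = 1 - 8/22 = 0.6364

0.6364


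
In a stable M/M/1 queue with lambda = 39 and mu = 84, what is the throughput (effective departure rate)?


For a stable queue (lambda < mu), throughput = lambda = 39 per hour

39 per hour


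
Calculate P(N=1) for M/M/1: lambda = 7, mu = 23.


rho = 7/23; P(n) = (1-rho)*rho^n = (1-7/23)*(7/23)^1 = 0.2117

0.2117


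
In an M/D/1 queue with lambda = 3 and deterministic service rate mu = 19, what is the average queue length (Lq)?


M/D/1: Lq = rho^2 / (2*(1-rho)) where rho = 3/19; Lq = 0.01

0.01


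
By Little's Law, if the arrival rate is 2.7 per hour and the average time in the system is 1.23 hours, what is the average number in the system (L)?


L = lambda * W = 2.7 * 1.23 = 3.32

3.32


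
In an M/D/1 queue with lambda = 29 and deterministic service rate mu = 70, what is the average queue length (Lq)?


M/D/1: Lq = rho^2 / (2*(1-rho)) where rho = 29/70; Lq = 0.15

0.15


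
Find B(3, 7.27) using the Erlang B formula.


B(N,A) = (A^N/N!) / sum(A^k/k!, k=0..N) with N=3, A=7.27 = 0.6486

0.6486


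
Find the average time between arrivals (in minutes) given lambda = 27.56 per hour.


Mean interarrival time = 60/lambda = 60/27.56 = 2.18 minutes

2.18 minutes


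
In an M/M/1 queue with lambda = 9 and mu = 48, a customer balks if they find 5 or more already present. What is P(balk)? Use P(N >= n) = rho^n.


P(N >= 5) = rho^5 = (9/48)^5 = 0.0002

0.0002


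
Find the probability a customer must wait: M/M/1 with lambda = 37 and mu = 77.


P(wait) = rho = lambda/mu = 37/77 = 0.4805

0.4805


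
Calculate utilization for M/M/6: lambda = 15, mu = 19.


rho = lambda/(c*mu) = 15/(6*19) = 0.1316

0.1316


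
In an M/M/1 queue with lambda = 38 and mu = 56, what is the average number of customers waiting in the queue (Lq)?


rho = 38/56; Lq = rho^2/(1-rho) = 1.43

1.43


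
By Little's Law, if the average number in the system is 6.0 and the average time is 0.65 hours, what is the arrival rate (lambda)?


lambda = L / W = 6.0 / 0.65 = 9.23 per hour

9.23 per hour


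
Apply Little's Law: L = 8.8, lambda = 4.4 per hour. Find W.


W = L / lambda = 8.8 / 4.4 = 2.0 hours

2.0 hours


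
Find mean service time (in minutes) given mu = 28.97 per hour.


Mean service time = 60/mu = 60/28.97 = 2.07 minutes

2.07 minutes


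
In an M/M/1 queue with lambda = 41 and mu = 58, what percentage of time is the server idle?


Idle fraction = (1 - rho) * 100 = (1 - 41/58) * 100 = 29.3%

29.3%


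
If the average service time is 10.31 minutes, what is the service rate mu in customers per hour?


mu = 60 / avg_service_time = 60 / 10.31 = 5.82 per hour

5.82 per hour


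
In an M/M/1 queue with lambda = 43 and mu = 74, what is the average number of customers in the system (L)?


rho = 43/74; L = rho/(1-rho) = 1.39

1.39


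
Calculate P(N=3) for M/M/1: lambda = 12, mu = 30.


rho = 12/30; P(n) = (1-rho)*rho^n = (1-12/30)*(12/30)^3 = 0.0384

0.0384


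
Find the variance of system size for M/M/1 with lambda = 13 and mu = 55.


rho = 13/55; Var(N) = rho/(1-rho)^2 = 0.41

0.41


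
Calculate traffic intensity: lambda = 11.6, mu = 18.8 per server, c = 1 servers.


rho = lambda / (c * mu) = 11.6 / (1 * 18.8) = 0.617

0.617


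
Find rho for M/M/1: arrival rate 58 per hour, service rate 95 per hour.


rho = lambda/mu = 58/95 = 0.6105

0.6105


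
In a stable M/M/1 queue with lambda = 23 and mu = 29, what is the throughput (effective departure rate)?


For a stable queue (lambda < mu), throughput = lambda = 23 per hour

23 per hour


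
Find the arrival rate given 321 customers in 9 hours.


lambda = total arrivals / time = 321 / 9 = 35.67 per hour

35.67 per hour


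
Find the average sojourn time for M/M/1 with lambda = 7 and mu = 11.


W = 1/(mu - lambda) = 1/(11 - 7) = 0.25 hours

0.25 hours


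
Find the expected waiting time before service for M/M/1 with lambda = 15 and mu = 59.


rho = 15/59; Wq = rho/(mu - lambda) = 0.0058 hours

0.0058 hours
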